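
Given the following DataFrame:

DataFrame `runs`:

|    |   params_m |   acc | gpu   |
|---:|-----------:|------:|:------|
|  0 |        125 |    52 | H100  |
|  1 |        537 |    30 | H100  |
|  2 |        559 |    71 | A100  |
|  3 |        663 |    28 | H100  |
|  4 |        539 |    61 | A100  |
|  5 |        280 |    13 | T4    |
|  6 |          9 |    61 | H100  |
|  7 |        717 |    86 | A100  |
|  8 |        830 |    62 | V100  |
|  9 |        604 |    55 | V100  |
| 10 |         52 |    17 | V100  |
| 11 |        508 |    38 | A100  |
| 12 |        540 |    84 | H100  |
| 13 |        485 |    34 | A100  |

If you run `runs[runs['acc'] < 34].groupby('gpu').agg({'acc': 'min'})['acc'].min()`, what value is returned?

filter rows where acc < 34:
    params_m  acc   gpu
1        537   30  H100
3        663   28  H100
5        280   13    T4
10        52   17  V100
group by gpu, min of acc:
      acc
gpu      
H100   28
T4     13
V100   17

13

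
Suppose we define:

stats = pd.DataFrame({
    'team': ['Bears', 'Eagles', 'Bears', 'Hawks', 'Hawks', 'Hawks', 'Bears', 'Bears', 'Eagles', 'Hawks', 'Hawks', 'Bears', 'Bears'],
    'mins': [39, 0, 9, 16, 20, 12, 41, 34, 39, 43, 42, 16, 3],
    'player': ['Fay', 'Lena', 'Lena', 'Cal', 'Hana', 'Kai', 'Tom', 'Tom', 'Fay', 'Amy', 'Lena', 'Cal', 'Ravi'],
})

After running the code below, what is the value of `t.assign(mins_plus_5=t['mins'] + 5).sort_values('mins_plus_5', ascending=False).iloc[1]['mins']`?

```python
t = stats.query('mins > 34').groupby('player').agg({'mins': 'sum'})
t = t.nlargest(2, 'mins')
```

filter rows where mins > 34:
      team  mins player
0    Bears    39    Fay
6    Bears    41    Tom
8   Eagles    39    Fay
9    Hawks    43    Amy
10   Hawks    42   Lena
group by player, sum of mins:
        mins
player      
Amy       43
Fay       78
Lena      42
Tom       41
take 2 rows with largest mins:
        mins
player      
Fay       78
Amy       43
add column mins_plus_5 = t['mins'] + 5:
        mins  mins_plus_5
player                   
Fay       78           83
Amy       43           48
sort by mins_plus_5 descending:
        mins  mins_plus_5
player                   
Fay       78           83
Amy       43           48

43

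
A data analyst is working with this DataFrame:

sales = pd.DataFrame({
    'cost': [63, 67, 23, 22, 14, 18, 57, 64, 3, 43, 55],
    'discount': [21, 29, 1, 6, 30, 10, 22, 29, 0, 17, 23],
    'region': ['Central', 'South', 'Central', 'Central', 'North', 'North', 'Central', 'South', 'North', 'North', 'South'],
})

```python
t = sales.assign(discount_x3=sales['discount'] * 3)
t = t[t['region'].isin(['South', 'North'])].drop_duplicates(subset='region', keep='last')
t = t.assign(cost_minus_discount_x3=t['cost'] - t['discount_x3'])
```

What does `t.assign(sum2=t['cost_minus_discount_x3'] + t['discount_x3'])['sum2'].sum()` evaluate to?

98

add column discount_x3 = sales['discount'] * 3:
    cost  discount   region  discount_x3
0     63        21  Central           63
1     67        29    South           87
2     23         1  Central            3
3     22         6  Central           18
4     14        30    North           90
5     18        10    North           30
6     57        22  Central           66
7     64        29    South           87
8      3         0    North            0
9     43        17    North           51
10    55        23    South           69
filter rows where region in ['South', 'North']:
    cost  discount region  discount_x3
1     67        29  South           87
4     14        30  North           90
5     18        10  North           30
7     64        29  South           87
8      3         0  North            0
9     43        17  North           51
10    55        23  South           69
drop duplicate region (keep=last):
    cost  discount region  discount_x3
9     43        17  North           51
10    55        23  South           69
add column cost_minus_discount_x3 = t['cost'] - t['discount_x3']:
    cost  discount region  discount_x3  cost_minus_discount_x3
9     43        17  North           51                      -8
10    55        23  South           69                     -14
add column sum2 = t['cost_minus_discount_x3'] + t['discount_x3']:
    cost  discount region  discount_x3  cost_minus_discount_x3  sum2
9     43        17  North           51                      -8    43
10    55        23  South           69                     -14    55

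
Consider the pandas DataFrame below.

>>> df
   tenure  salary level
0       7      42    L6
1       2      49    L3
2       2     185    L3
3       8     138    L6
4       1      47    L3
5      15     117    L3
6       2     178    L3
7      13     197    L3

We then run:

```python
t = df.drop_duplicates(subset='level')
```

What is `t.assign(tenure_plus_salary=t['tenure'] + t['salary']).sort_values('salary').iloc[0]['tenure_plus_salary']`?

drop duplicate level (keep=first):
   tenure  salary level
0       7      42    L6
1       2      49    L3
add column tenure_plus_salary = t['tenure'] + t['salary']:
   tenure  salary level  tenure_plus_salary
0       7      42    L6                  49
1       2      49    L3                  51
sort by salary:
   tenure  salary level  tenure_plus_salary
0       7      42    L6                  49
1       2      49    L3                  51

49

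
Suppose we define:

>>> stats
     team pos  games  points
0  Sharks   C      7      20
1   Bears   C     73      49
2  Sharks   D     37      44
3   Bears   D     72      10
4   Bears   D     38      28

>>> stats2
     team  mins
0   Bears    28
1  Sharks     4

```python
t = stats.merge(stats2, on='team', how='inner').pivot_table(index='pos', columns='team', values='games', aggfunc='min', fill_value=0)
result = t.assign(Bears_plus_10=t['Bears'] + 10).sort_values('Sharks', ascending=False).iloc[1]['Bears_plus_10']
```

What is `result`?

83

merge on 'team' (how='inner') → 5 rows:
     team pos  games  points  mins
0  Sharks   C      7      20     4
1   Bears   C     73      49    28
2  Sharks   D     37      44     4
3   Bears   D     72      10    28
4   Bears   D     38      28    28
pivot: rows=pos, cols=team, min(games):
team  Bears  Sharks
pos                
C        73       7
D        38      37
add column Bears_plus_10 = t['Bears'] + 10:
team  Bears  Sharks  Bears_plus_10
pos                               
C        73       7             83
D        38      37             48
sort by Sharks descending:
team  Bears  Sharks  Bears_plus_10
pos                               
D        38      37             48
C        73       7             83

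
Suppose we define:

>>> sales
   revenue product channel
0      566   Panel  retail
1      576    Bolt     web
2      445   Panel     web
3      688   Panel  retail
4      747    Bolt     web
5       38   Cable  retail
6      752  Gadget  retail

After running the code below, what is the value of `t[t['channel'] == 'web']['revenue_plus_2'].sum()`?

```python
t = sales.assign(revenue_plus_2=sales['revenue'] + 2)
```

add column revenue_plus_2 = sales['revenue'] + 2:
   revenue product channel  revenue_plus_2
0      566   Panel  retail             568
1      576    Bolt     web             578
2      445   Panel     web             447
3      688   Panel  retail             690
4      747    Bolt     web             749
5       38   Cable  retail              40
6      752  Gadget  retail             754
filter rows where channel == 'web':
   revenue product channel  revenue_plus_2
1      576    Bolt     web             578
2      445   Panel     web             447
4      747    Bolt     web             749
Reading off the sum of column 'revenue_plus_2', we get 1774.

1774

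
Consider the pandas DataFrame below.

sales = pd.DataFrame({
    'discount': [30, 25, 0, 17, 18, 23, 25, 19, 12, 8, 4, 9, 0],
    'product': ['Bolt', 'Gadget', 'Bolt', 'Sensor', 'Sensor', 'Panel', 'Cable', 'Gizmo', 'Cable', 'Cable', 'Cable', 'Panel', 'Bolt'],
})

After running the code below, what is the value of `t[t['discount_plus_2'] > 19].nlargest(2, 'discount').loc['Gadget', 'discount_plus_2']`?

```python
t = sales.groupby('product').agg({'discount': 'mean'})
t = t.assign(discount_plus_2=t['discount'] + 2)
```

group by product, mean of discount:
         discount
product          
Bolt        10.00
Cable       12.25
Gadget      25.00
Gizmo       19.00
Panel       16.00
Sensor      17.50
add column discount_plus_2 = t['discount'] + 2:
         discount  discount_plus_2
product                           
Bolt        10.00            12.00
Cable       12.25            14.25
Gadget      25.00            27.00
Gizmo       19.00            21.00
Panel       16.00            18.00
Sensor      17.50            19.50
filter rows where discount_plus_2 > 19:
         discount  discount_plus_2
product                           
Gadget       25.0             27.0
Gizmo        19.0             21.0
Sensor       17.5             19.5
take 2 rows with largest discount:
         discount  discount_plus_2
product                           
Gadget       25.0             27.0
Gizmo        19.0             21.0

27.0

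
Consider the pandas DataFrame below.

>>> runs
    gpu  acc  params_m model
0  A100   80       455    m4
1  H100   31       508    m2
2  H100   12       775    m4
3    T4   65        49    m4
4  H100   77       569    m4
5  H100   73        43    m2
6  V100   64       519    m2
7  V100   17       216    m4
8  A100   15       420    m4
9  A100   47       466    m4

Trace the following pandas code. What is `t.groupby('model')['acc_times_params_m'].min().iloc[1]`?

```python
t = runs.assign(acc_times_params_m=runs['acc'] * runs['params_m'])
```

add column acc_times_params_m = runs['acc'] * runs['params_m']:
    gpu  acc  params_m model  acc_times_params_m
0  A100   80       455    m4               36400
1  H100   31       508    m2               15748
2  H100   12       775    m4                9300
3    T4   65        49    m4                3185
4  H100   77       569    m4               43813
5  H100   73        43    m2                3139
6  V100   64       519    m2               33216
7  V100   17       216    m4                3672
8  A100   15       420    m4                6300
9  A100   47       466    m4               21902
group by model, min of acc_times_params_m:
model
m2    3139
m4    3185
Name: acc_times_params_m, dtype: int64
So iloc[1] = 3185.

3185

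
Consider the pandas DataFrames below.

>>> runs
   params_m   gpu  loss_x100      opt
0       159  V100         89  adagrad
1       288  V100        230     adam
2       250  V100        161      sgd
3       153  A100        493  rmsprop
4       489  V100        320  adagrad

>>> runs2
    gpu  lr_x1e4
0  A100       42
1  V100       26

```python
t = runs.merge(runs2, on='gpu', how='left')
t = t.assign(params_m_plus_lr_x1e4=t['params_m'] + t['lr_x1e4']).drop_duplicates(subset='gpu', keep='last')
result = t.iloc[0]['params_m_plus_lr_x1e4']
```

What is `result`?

195

merge on 'gpu' (how='left') → 5 rows:
   params_m   gpu  loss_x100      opt  lr_x1e4
0       159  V100         89  adagrad       26
1       288  V100        230     adam       26
2       250  V100        161      sgd       26
3       153  A100        493  rmsprop       42
4       489  V100        320  adagrad       26
add column params_m_plus_lr_x1e4 = t['params_m'] + t['lr_x1e4']:
   params_m   gpu  loss_x100      opt  lr_x1e4  params_m_plus_lr_x1e4
0       159  V100         89  adagrad       26                    185
1       288  V100        230     adam       26                    314
2       250  V100        161      sgd       26                    276
3       153  A100        493  rmsprop       42                    195
4       489  V100        320  adagrad       26                    515
drop duplicate gpu (keep=last):
   params_m   gpu  loss_x100      opt  lr_x1e4  params_m_plus_lr_x1e4
3       153  A100        493  rmsprop       42                    195
4       489  V100        320  adagrad       26                    515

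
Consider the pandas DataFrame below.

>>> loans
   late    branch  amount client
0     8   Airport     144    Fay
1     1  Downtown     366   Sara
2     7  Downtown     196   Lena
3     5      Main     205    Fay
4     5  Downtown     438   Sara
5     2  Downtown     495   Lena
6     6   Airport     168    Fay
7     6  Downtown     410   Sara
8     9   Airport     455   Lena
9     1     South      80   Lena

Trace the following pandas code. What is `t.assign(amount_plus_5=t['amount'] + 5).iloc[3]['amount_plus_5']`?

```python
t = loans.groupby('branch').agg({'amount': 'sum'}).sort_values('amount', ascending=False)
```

85

group by branch, sum of amount:
          amount
branch          
Airport      767
Downtown    1905
Main         205
South         80
sort by amount descending:
          amount
branch          
Downtown    1905
Airport      767
Main         205
South         80
add column amount_plus_5 = t['amount'] + 5:
          amount  amount_plus_5
branch                         
Downtown    1905           1910
Airport      767            772
Main         205            210
South         80             85
The value at position 3, column 'amount_plus_5' is 85.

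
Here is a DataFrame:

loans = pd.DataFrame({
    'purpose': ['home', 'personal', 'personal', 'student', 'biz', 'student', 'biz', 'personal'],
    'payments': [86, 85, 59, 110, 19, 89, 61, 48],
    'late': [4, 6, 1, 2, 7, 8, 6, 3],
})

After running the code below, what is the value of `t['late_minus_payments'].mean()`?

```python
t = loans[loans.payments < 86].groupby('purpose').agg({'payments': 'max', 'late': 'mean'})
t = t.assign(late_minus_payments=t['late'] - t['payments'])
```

filter rows where payments < 86:
    purpose  payments  late
1  personal        85     6
2  personal        59     1
4       biz        19     7
6       biz        61     6
7  personal        48     3
group by purpose: max(payments), mean(late):
          payments      late
purpose                     
biz             61  6.500000
personal        85  3.333333
add column late_minus_payments = t['late'] - t['payments']:
          payments      late  late_minus_payments
purpose                                          
biz             61  6.500000           -54.500000
personal        85  3.333333           -81.666667
The mean of column 'late_minus_payments' is -68.0833333333.

-68.0833333333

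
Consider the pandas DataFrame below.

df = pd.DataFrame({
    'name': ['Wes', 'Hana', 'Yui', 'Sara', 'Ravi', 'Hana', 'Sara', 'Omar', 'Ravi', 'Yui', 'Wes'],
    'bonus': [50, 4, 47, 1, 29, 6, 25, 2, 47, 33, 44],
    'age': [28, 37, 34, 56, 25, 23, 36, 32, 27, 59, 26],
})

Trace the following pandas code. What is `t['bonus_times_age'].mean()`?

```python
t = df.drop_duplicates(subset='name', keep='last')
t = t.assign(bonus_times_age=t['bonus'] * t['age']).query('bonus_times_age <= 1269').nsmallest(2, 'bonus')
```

101.0

drop duplicate name (keep=last):
    name  bonus  age
5   Hana      6   23
6   Sara     25   36
7   Omar      2   32
8   Ravi     47   27
9    Yui     33   59
10   Wes     44   26
add column bonus_times_age = t['bonus'] * t['age']:
    name  bonus  age  bonus_times_age
5   Hana      6   23              138
6   Sara     25   36              900
7   Omar      2   32               64
8   Ravi     47   27             1269
9    Yui     33   59             1947
10   Wes     44   26             1144
filter rows where bonus_times_age <= 1269:
    name  bonus  age  bonus_times_age
5   Hana      6   23              138
6   Sara     25   36              900
7   Omar      2   32               64
8   Ravi     47   27             1269
10   Wes     44   26             1144
take 2 rows with smallest bonus:
   name  bonus  age  bonus_times_age
7  Omar      2   32               64
5  Hana      6   23              138
Reading off the mean of column 'bonus_times_age', we get 101.0.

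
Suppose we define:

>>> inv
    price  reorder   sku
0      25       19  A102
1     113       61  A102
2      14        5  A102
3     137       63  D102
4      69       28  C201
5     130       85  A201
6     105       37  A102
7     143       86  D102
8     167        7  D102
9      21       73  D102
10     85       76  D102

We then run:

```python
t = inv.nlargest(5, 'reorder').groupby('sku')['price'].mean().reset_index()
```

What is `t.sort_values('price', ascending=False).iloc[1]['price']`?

take 5 rows with largest reorder:
    price  reorder   sku
7     143       86  D102
5     130       85  A201
10     85       76  D102
9      21       73  D102
3     137       63  D102
group by sku, mean of price:
sku
A201    130.0
D102     96.5
Name: price, dtype: float64
reset_index():
    sku  price
0  A201  130.0
1  D102   96.5
sort by price descending:
    sku  price
0  A201  130.0
1  D102   96.5
Finally, value at position 1, column 'price' = 96.5.

96.5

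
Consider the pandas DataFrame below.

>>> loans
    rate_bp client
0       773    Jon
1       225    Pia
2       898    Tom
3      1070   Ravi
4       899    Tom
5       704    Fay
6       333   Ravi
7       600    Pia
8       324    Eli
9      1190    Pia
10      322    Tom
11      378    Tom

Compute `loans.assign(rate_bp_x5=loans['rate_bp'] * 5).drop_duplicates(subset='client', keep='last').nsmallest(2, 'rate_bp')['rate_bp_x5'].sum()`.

add column rate_bp_x5 = loans['rate_bp'] * 5:
    rate_bp client  rate_bp_x5
0       773    Jon        3865
1       225    Pia        1125
2       898    Tom        4490
3      1070   Ravi        5350
4       899    Tom        4495
5       704    Fay        3520
6       333   Ravi        1665
7       600    Pia        3000
8       324    Eli        1620
9      1190    Pia        5950
10      322    Tom        1610
11      378    Tom        1890
drop duplicate client (keep=last):
    rate_bp client  rate_bp_x5
0       773    Jon        3865
5       704    Fay        3520
6       333   Ravi        1665
8       324    Eli        1620
9      1190    Pia        5950
11      378    Tom        1890
take 2 rows with smallest rate_bp:
   rate_bp client  rate_bp_x5
8      324    Eli        1620
6      333   Ravi        1665

3285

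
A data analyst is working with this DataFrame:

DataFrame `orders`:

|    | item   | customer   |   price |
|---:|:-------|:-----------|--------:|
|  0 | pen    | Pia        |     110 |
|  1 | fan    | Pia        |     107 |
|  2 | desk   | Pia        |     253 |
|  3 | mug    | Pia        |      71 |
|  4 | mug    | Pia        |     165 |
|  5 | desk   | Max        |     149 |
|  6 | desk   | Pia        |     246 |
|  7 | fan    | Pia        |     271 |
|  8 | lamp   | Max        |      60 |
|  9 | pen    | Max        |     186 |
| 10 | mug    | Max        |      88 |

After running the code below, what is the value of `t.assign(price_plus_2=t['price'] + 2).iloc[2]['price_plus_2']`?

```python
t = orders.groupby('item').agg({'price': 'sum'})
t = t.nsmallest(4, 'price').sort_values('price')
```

326

group by item, sum of price:
      price
item       
desk    648
fan     378
lamp     60
mug     324
pen     296
take 4 rows with smallest price:
      price
item       
lamp     60
pen     296
mug     324
fan     378
sort by price:
      price
item       
lamp     60
pen     296
mug     324
fan     378
add column price_plus_2 = t['price'] + 2:
      price  price_plus_2
item                     
lamp     60            62
pen     296           298
mug     324           326
fan     378           380
Taking the value at position 2, column 'price_plus_2' gives 326.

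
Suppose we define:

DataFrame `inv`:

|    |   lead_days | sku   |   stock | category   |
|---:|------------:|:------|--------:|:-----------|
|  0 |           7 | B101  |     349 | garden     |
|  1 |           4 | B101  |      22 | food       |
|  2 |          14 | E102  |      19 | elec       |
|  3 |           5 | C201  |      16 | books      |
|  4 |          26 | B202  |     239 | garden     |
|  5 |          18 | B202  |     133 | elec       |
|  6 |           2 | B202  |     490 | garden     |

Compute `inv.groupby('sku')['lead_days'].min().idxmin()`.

B202

group by sku, min of lead_days:
sku
B101     4
B202     2
C201     5
E102    14
Name: lead_days, dtype: int64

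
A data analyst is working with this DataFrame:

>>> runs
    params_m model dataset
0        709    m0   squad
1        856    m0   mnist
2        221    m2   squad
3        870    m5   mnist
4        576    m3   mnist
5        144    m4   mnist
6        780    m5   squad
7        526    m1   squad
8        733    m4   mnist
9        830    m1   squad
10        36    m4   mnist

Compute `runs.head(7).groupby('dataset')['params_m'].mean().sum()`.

take first 7 rows:
   params_m model dataset
0       709    m0   squad
1       856    m0   mnist
2       221    m2   squad
3       870    m5   mnist
4       576    m3   mnist
5       144    m4   mnist
6       780    m5   squad
group by dataset, mean of params_m:
dataset
mnist    611.5
squad    570.0
Name: params_m, dtype: float64
sum of the resulting series → 1181.5

1181.5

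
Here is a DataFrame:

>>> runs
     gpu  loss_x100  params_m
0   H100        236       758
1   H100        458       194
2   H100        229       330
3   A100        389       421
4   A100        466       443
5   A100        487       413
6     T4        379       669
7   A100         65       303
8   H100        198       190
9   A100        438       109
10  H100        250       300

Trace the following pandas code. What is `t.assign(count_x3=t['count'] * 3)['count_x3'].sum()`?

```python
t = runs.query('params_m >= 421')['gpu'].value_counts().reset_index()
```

12

filter rows where params_m >= 421:
    gpu  loss_x100  params_m
0  H100        236       758
3  A100        389       421
4  A100        466       443
6    T4        379       669
value_counts of gpu:
gpu
A100    2
H100    1
T4      1
Name: count, dtype: int64
reset_index():
    gpu  count
0  A100      2
1  H100      1
2    T4      1
add column count_x3 = t['count'] * 3:
    gpu  count  count_x3
0  A100      2         6
1  H100      1         3
2    T4      1         3
Finally, sum of column 'count_x3' = 12.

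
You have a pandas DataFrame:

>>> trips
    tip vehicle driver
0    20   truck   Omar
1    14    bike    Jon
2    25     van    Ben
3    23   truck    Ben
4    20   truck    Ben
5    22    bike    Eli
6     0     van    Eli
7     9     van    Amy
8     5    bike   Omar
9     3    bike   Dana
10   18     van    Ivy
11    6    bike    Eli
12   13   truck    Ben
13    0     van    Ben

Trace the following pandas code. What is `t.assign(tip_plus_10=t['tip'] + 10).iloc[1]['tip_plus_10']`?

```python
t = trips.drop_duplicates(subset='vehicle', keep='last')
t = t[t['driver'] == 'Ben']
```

10

drop duplicate vehicle (keep=last):
    tip vehicle driver
11    6    bike    Eli
12   13   truck    Ben
13    0     van    Ben
filter rows where driver == 'Ben':
    tip vehicle driver
12   13   truck    Ben
13    0     van    Ben
add column tip_plus_10 = t['tip'] + 10:
    tip vehicle driver  tip_plus_10
12   13   truck    Ben           23
13    0     van    Ben           10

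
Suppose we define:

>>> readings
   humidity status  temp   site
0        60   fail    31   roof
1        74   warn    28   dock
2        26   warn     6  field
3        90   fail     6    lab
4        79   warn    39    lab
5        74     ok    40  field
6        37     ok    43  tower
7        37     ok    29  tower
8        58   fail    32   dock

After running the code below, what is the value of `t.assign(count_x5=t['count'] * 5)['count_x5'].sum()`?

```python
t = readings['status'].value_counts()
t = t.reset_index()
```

45

value_counts of status:
status
fail    3
warn    3
ok      3
Name: count, dtype: int64
reset_index():
  status  count
0   fail      3
1   warn      3
2     ok      3
add column count_x5 = t['count'] * 5:
  status  count  count_x5
0   fail      3        15
1   warn      3        15
2     ok      3        15
Then the sum of column 'count_x5': 45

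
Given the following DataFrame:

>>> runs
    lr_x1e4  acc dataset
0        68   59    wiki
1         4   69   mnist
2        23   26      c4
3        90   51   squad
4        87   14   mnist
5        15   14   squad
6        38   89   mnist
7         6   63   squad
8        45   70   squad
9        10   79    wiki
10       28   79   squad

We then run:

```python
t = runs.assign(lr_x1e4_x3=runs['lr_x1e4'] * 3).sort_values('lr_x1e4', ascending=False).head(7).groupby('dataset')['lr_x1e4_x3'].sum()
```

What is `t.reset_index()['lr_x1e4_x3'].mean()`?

add column lr_x1e4_x3 = runs['lr_x1e4'] * 3:
    lr_x1e4  acc dataset  lr_x1e4_x3
0        68   59    wiki         204
1         4   69   mnist          12
2        23   26      c4          69
3        90   51   squad         270
4        87   14   mnist         261
5        15   14   squad          45
6        38   89   mnist         114
7         6   63   squad          18
8        45   70   squad         135
9        10   79    wiki          30
10       28   79   squad          84
sort by lr_x1e4 descending:
    lr_x1e4  acc dataset  lr_x1e4_x3
3        90   51   squad         270
4        87   14   mnist         261
0        68   59    wiki         204
8        45   70   squad         135
6        38   89   mnist         114
10       28   79   squad          84
2        23   26      c4          69
5        15   14   squad          45
9        10   79    wiki          30
7         6   63   squad          18
1         4   69   mnist          12
take first 7 rows:
    lr_x1e4  acc dataset  lr_x1e4_x3
3        90   51   squad         270
4        87   14   mnist         261
0        68   59    wiki         204
8        45   70   squad         135
6        38   89   mnist         114
10       28   79   squad          84
2        23   26      c4          69
group by dataset, sum of lr_x1e4_x3:
dataset
c4        69
mnist    375
squad    489
wiki     204
Name: lr_x1e4_x3, dtype: int64
reset_index():
  dataset  lr_x1e4_x3
0      c4          69
1   mnist         375
2   squad         489
3    wiki         204
mean of column 'lr_x1e4_x3' → 284.25

284.25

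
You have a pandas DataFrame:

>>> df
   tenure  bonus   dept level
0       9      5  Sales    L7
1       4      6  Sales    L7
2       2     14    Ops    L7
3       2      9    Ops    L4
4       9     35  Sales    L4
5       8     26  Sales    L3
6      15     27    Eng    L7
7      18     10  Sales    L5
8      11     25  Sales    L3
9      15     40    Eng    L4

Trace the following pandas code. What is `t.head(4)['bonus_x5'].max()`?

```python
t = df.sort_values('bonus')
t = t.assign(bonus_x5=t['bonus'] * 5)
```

50

sort by bonus:
   tenure  bonus   dept level
0       9      5  Sales    L7
1       4      6  Sales    L7
3       2      9    Ops    L4
7      18     10  Sales    L5
2       2     14    Ops    L7
8      11     25  Sales    L3
5       8     26  Sales    L3
6      15     27    Eng    L7
4       9     35  Sales    L4
9      15     40    Eng    L4
add column bonus_x5 = t['bonus'] * 5:
   tenure  bonus   dept level  bonus_x5
0       9      5  Sales    L7        25
1       4      6  Sales    L7        30
3       2      9    Ops    L4        45
7      18     10  Sales    L5        50
2       2     14    Ops    L7        70
8      11     25  Sales    L3       125
5       8     26  Sales    L3       130
6      15     27    Eng    L7       135
4       9     35  Sales    L4       175
9      15     40    Eng    L4       200
take first 4 rows:
   tenure  bonus   dept level  bonus_x5
0       9      5  Sales    L7        25
1       4      6  Sales    L7        30
3       2      9    Ops    L4        45
7      18     10  Sales    L5        50
The max of column 'bonus_x5' is 50.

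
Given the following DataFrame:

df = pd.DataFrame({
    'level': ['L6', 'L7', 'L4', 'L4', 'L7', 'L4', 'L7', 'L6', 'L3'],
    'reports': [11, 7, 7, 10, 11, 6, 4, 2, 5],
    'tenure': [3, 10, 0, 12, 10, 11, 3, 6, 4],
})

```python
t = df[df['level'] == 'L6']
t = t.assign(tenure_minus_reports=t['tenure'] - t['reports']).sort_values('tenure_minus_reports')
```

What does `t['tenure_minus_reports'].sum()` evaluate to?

filter rows where level == 'L6':
  level  reports  tenure
0    L6       11       3
7    L6        2       6
add column tenure_minus_reports = t['tenure'] - t['reports']:
  level  reports  tenure  tenure_minus_reports
0    L6       11       3                    -8
7    L6        2       6                     4
sort by tenure_minus_reports:
  level  reports  tenure  tenure_minus_reports
0    L6       11       3                    -8
7    L6        2       6                     4
sum of column 'tenure_minus_reports' → -4

-4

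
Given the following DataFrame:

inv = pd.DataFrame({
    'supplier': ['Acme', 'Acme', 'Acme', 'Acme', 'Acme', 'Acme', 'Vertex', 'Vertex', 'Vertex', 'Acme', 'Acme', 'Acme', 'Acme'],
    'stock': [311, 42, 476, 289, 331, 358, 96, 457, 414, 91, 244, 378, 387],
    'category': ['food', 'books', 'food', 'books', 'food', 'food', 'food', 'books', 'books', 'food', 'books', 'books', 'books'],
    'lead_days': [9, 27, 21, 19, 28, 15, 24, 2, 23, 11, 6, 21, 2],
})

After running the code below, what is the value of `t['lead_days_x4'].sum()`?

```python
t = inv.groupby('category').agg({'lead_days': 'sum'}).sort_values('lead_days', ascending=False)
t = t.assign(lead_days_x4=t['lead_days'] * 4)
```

832

group by category, sum of lead_days:
          lead_days
category           
books           100
food            108
sort by lead_days descending:
          lead_days
category           
food            108
books           100
add column lead_days_x4 = t['lead_days'] * 4:
          lead_days  lead_days_x4
category                         
food            108           432
books           100           400
sum of column 'lead_days_x4' → 832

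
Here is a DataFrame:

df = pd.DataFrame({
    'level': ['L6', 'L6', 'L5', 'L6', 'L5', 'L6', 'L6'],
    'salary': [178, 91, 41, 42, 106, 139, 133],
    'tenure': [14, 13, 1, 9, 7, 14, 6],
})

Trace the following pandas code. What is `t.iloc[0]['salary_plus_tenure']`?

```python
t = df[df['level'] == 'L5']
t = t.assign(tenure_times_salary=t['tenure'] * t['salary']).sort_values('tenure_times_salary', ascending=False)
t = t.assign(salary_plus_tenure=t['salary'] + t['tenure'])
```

filter rows where level == 'L5':
  level  salary  tenure
2    L5      41       1
4    L5     106       7
add column tenure_times_salary = t['tenure'] * t['salary']:
  level  salary  tenure  tenure_times_salary
2    L5      41       1                   41
4    L5     106       7                  742
sort by tenure_times_salary descending:
  level  salary  tenure  tenure_times_salary
4    L5     106       7                  742
2    L5      41       1                   41
add column salary_plus_tenure = t['salary'] + t['tenure']:
  level  salary  tenure  tenure_times_salary  salary_plus_tenure
4    L5     106       7                  742                 113
2    L5      41       1                   41                  42
value at position 0, column 'salary_plus_tenure' → 113

113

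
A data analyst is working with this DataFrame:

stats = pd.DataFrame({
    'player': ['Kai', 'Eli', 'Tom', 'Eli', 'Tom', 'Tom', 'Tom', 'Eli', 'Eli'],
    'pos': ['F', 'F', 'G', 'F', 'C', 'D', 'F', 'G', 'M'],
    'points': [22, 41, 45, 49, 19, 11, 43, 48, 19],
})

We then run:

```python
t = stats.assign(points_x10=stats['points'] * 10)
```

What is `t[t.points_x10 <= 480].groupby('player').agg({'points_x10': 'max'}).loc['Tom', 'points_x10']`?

add column points_x10 = stats['points'] * 10:
  player pos  points  points_x10
0    Kai   F      22         220
1    Eli   F      41         410
2    Tom   G      45         450
3    Eli   F      49         490
4    Tom   C      19         190
5    Tom   D      11         110
6    Tom   F      43         430
7    Eli   G      48         480
8    Eli   M      19         190
filter rows where points_x10 <= 480:
  player pos  points  points_x10
0    Kai   F      22         220
1    Eli   F      41         410
2    Tom   G      45         450
4    Tom   C      19         190
5    Tom   D      11         110
6    Tom   F      43         430
7    Eli   G      48         480
8    Eli   M      19         190
group by player, max of points_x10:
        points_x10
player            
Eli            480
Kai            220
Tom            450

450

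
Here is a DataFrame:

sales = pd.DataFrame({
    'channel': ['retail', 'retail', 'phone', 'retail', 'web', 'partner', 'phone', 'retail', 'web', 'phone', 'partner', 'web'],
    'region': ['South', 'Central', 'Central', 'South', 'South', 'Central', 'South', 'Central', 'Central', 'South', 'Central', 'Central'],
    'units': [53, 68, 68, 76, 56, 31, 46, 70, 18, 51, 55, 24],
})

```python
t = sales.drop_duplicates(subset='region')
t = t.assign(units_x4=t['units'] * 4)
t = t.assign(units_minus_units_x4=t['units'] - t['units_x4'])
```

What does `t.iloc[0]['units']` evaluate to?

53

drop duplicate region (keep=first):
  channel   region  units
0  retail    South     53
1  retail  Central     68
add column units_x4 = t['units'] * 4:
  channel   region  units  units_x4
0  retail    South     53       212
1  retail  Central     68       272
add column units_minus_units_x4 = t['units'] - t['units_x4']:
  channel   region  units  units_x4  units_minus_units_x4
0  retail    South     53       212                  -159
1  retail  Central     68       272                  -204
So iloc[0]['units'] = 53.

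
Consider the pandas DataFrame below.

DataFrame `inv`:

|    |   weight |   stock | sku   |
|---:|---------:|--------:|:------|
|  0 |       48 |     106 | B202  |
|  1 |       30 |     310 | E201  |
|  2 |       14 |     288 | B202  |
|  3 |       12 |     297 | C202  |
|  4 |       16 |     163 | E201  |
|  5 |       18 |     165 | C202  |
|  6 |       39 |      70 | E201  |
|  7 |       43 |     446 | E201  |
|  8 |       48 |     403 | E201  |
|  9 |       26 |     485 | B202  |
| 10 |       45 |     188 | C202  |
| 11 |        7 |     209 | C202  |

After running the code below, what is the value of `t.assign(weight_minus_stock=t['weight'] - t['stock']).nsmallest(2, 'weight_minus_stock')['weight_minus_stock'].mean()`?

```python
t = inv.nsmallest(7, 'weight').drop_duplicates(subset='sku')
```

take 7 rows with smallest weight:
    weight  stock   sku
11       7    209  C202
3       12    297  C202
2       14    288  B202
4       16    163  E201
5       18    165  C202
9       26    485  B202
1       30    310  E201
drop duplicate sku (keep=first):
    weight  stock   sku
11       7    209  C202
2       14    288  B202
4       16    163  E201
add column weight_minus_stock = t['weight'] - t['stock']:
    weight  stock   sku  weight_minus_stock
11       7    209  C202                -202
2       14    288  B202                -274
4       16    163  E201                -147
take 2 rows with smallest weight_minus_stock:
    weight  stock   sku  weight_minus_stock
2       14    288  B202                -274
11       7    209  C202                -202
Reading off the mean of column 'weight_minus_stock', we get -238.0.

-238.0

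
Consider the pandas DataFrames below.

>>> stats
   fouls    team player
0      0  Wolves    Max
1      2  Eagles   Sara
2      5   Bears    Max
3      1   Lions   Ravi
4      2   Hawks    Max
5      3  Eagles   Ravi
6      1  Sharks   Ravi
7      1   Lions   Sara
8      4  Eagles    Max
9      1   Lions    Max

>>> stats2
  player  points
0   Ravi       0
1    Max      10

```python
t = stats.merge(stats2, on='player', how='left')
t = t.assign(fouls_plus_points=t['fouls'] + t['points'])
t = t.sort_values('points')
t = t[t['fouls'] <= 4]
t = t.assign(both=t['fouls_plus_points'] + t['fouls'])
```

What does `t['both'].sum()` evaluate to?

merge on 'player' (how='left') → 10 rows:
   fouls    team player  points
0      0  Wolves    Max    10.0
1      2  Eagles   Sara     NaN
2      5   Bears    Max    10.0
3      1   Lions   Ravi     0.0
4      2   Hawks    Max    10.0
5      3  Eagles   Ravi     0.0
6      1  Sharks   Ravi     0.0
7      1   Lions   Sara     NaN
8      4  Eagles    Max    10.0
9      1   Lions    Max    10.0
add column fouls_plus_points = t['fouls'] + t['points']:
   fouls    team player  points  fouls_plus_points
0      0  Wolves    Max    10.0               10.0
1      2  Eagles   Sara     NaN                NaN
2      5   Bears    Max    10.0               15.0
3      1   Lions   Ravi     0.0                1.0
4      2   Hawks    Max    10.0               12.0
5      3  Eagles   Ravi     0.0                3.0
6      1  Sharks   Ravi     0.0                1.0
7      1   Lions   Sara     NaN                NaN
8      4  Eagles    Max    10.0               14.0
9      1   Lions    Max    10.0               11.0
sort by points:
   fouls    team player  points  fouls_plus_points
3      1   Lions   Ravi     0.0                1.0
5      3  Eagles   Ravi     0.0                3.0
6      1  Sharks   Ravi     0.0                1.0
0      0  Wolves    Max    10.0               10.0
2      5   Bears    Max    10.0               15.0
4      2   Hawks    Max    10.0               12.0
8      4  Eagles    Max    10.0               14.0
9      1   Lions    Max    10.0               11.0
1      2  Eagles   Sara     NaN                NaN
7      1   Lions   Sara     NaN                NaN
filter rows where fouls <= 4:
   fouls    team player  points  fouls_plus_points
3      1   Lions   Ravi     0.0                1.0
5      3  Eagles   Ravi     0.0                3.0
6      1  Sharks   Ravi     0.0                1.0
0      0  Wolves    Max    10.0               10.0
4      2   Hawks    Max    10.0               12.0
8      4  Eagles    Max    10.0               14.0
9      1   Lions    Max    10.0               11.0
1      2  Eagles   Sara     NaN                NaN
7      1   Lions   Sara     NaN                NaN
add column both = t['fouls_plus_points'] + t['fouls']:
   fouls    team player  points  fouls_plus_points  both
3      1   Lions   Ravi     0.0                1.0   2.0
5      3  Eagles   Ravi     0.0                3.0   6.0
6      1  Sharks   Ravi     0.0                1.0   2.0
0      0  Wolves    Max    10.0               10.0  10.0
4      2   Hawks    Max    10.0               12.0  14.0
8      4  Eagles    Max    10.0               14.0  18.0
9      1   Lions    Max    10.0               11.0  12.0
1      2  Eagles   Sara     NaN                NaN   NaN
7      1   Lions   Sara     NaN                NaN   NaN
Taking the sum of column 'both' gives 64.0.

64.0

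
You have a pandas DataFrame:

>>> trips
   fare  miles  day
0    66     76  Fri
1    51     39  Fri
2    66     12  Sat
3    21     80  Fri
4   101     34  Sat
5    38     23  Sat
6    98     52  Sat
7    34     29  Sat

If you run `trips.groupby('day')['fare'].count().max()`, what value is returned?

group by day, count of fare:
day
Fri    3
Sat    5
Name: fare, dtype: int64
max of the resulting series → 5

5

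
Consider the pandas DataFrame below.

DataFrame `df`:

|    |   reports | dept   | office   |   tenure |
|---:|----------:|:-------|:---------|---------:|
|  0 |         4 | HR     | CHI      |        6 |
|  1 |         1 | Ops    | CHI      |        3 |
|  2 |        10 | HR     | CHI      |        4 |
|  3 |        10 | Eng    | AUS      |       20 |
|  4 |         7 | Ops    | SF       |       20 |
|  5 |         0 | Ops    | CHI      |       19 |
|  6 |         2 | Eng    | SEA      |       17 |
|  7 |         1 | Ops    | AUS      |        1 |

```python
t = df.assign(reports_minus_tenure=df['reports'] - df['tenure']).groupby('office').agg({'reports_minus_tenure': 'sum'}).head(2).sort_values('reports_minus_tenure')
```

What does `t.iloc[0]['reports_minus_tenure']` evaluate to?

-17

add column reports_minus_tenure = df['reports'] - df['tenure']:
   reports dept office  tenure  reports_minus_tenure
0        4   HR    CHI       6                    -2
1        1  Ops    CHI       3                    -2
2       10   HR    CHI       4                     6
3       10  Eng    AUS      20                   -10
4        7  Ops     SF      20                   -13
5        0  Ops    CHI      19                   -19
6        2  Eng    SEA      17                   -15
7        1  Ops    AUS       1                     0
group by office, sum of reports_minus_tenure:
        reports_minus_tenure
office                      
AUS                      -10
CHI                      -17
SEA                      -15
SF                       -13
take first 2 rows:
        reports_minus_tenure
office                      
AUS                      -10
CHI                      -17
sort by reports_minus_tenure:
        reports_minus_tenure
office                      
CHI                      -17
AUS                      -10
Finally, value at position 0, column 'reports_minus_tenure' = -17.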